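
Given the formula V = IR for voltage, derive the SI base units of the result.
Units of each symbol in V = IR:
  I (current): A
  R (resistance, in ohms): kg·m²/(s³·A²)

Multiplying the contributions: [A] · [kg·m²/(s³·A²)]
Adding exponents of each base unit: kg: 1, m: 2, s: -3, A: -1
SI base units of voltage: kg·m²/(s³·A)

Answer: kg·m²/(s³·A)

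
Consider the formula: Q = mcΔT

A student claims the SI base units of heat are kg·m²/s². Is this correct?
Units of each symbol in Q = mcΔT:
  m (mass): kg
  c (specific heat capacity, in J/(kg·K)): m²/(s²·K)
  ΔT (temperature change): K

Multiplying the contributions: [kg] · [m²/(s²·K)] · [K]
Adding exponents of each base unit: kg: 1, m: 2, s: -2
SI base units of heat: kg·m²/s²

The claimed units kg·m²/s² match the derived units, so the claim is correct.

Answer: Yes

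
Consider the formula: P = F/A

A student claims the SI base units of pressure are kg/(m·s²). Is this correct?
Units of each symbol in P = F/A:
  F (force): kg·m/s²
  A (area): m²  → in the denominator, contributes 1/m²

Multiplying the contributions: [kg·m/s²] · [1/m²]
Adding exponents of each base unit: kg: 1, m: -1, s: -2
SI base units of pressure: kg/(m·s²)

The claimed units kg/(m·s²) match the derived units, so the claim is correct.

Answer: Yes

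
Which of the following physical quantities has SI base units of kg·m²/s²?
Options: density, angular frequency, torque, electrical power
Checking the SI base units of each option:
  density (ρ = m/V): kg/m³  ✗
  angular frequency (ω = 2πf): 1/s  ✗
  torque (τ = Fr): kg·m²/s²  ✓ matches
  electrical power (P = IV): kg·m²/s³  ✗

Only torque has units kg·m²/s².

Answer: torque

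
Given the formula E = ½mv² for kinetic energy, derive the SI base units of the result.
Units of each symbol in E = ½mv²:
  m (mass): kg
  v (speed): m/s  → to the power 2, contributes m²/s²
  The factor ½ is dimensionless.

Multiplying the contributions: [kg] · [m²/s²]
Adding exponents of each base unit: kg: 1, m: 2, s: -2
SI base units of kinetic energy: kg·m²/s²

Answer: kg·m²/s²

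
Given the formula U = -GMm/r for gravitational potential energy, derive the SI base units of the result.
Units of each symbol in U = -GMm/r:
  G (gravitational constant): m³/(kg·s²)
  M (mass): kg
  m (mass): kg
  r (distance): m  → in the denominator, contributes 1/m
  The minus sign does not affect the units.

Multiplying the contributions: [m³/(kg·s²)] · [kg] · [kg] · [1/m]
Adding exponents of each base unit: kg: 1, m: 2, s: -2
SI base units of gravitational potential energy: kg·m²/s²

Answer: kg·m²/s²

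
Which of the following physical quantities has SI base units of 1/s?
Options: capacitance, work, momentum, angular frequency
Checking the SI base units of each option:
  capacitance (C = Q/V): s⁴·A²/(kg·m²)  ✗
  work (W = Fd): kg·m²/s²  ✗
  momentum (p = mv): kg·m/s  ✗
  angular frequency (ω = 2πf): 1/s  ✓ matches

Only angular frequency has units 1/s.

Answer: angular frequency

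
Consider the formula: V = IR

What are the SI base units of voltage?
Units of each symbol in V = IR:
  I (current): A
  R (resistance, in ohms): kg·m²/(s³·A²)

Multiplying the contributions: [A] · [kg·m²/(s³·A²)]
Adding exponents of each base unit: kg: 1, m: 2, s: -3, A: -1
SI base units of voltage: kg·m²/(s³·A)

Answer: kg·m²/(s³·A)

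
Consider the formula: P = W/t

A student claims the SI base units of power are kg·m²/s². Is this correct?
Units of each symbol in P = W/t:
  W (work): kg·m²/s²
  t (time): s  → in the denominator, contributes 1/s

Multiplying the contributions: [kg·m²/s²] · [1/s]
Adding exponents of each base unit: kg: 1, m: 2, s: -3
SI base units of power: kg·m²/s³

The claimed units kg·m²/s² (exponents kg: 1, m: 2, s: -2) do not match the derived units kg·m²/s³ (exponents kg: 1, m: 2, s: -3), so the claim is incorrect.

Answer: No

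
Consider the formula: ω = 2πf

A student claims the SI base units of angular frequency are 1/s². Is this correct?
Units of each symbol in ω = 2πf:
  f (frequency): 1/s
  The factor 2π is dimensionless.

Multiplying the contributions: [1/s]
Adding exponents of each base unit: s: -1
SI base units of angular frequency: 1/s

The claimed units 1/s² (exponents s: -2) do not match the derived units 1/s (exponents s: -1), so the claim is incorrect.

Answer: No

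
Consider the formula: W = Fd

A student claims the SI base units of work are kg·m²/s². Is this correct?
Units of each symbol in W = Fd:
  F (force): kg·m/s²
  d (displacement): m

Multiplying the contributions: [kg·m/s²] · [m]
Adding exponents of each base unit: kg: 1, m: 2, s: -2
SI base units of work: kg·m²/s²

The claimed units kg·m²/s² match the derived units, so the claim is correct.

Answer: Yes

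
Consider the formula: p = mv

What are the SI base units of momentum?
Units of each symbol in p = mv:
  m (mass): kg
  v (velocity): m/s

Multiplying the contributions: [kg] · [m/s]
Adding exponents of each base unit: kg: 1, m: 1, s: -1
SI base units of momentum: kg·m/s

Answer: kg·m/s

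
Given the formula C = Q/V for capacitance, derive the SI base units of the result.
Units of each symbol in C = Q/V:
  Q (charge, in coulombs): s·A
  V (voltage, in volts): kg·m²/(s³·A)  → in the denominator, contributes s³·A/(kg·m²)

Multiplying the contributions: [s·A] · [s³·A/(kg·m²)]
Adding exponents of each base unit: kg: -1, m: -2, s: 4, A: 2
SI base units of capacitance: s⁴·A²/(kg·m²)

Answer: s⁴·A²/(kg·m²)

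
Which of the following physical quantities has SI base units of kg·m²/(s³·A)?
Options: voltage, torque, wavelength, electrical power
Checking the SI base units of each option:
  voltage (V = IR): kg·m²/(s³·A)  ✓ matches
  torque (τ = Fr): kg·m²/s²  ✗
  wavelength (λ = v/f): m  ✗
  electrical power (P = IV): kg·m²/s³  ✗

Only voltage has units kg·m²/(s³·A).

Answer: voltage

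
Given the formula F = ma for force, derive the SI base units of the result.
Units of each symbol in F = ma:
  m (mass): kg
  a (acceleration): m/s²

Multiplying the contributions: [kg] · [m/s²]
Adding exponents of each base unit: kg: 1, m: 1, s: -2
SI base units of force: kg·m/s²

Answer: kg·m/s²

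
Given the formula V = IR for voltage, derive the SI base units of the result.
Units of each symbol in V = IR:
  I (current): A
  R (resistance, in ohms): kg·m²/(s³·A²)

Multiplying the contributions: [A] · [kg·m²/(s³·A²)]
Adding exponents of each base unit: kg: 1, m: 2, s: -3, A: -1
SI base units of voltage: kg·m²/(s³·A)

Answer: kg·m²/(s³·A)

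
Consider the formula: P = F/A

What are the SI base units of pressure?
Units of each symbol in P = F/A:
  F (force): kg·m/s²
  A (area): m²  → in the denominator, contributes 1/m²

Multiplying the contributions: [kg·m/s²] · [1/m²]
Adding exponents of each base unit: kg: 1, m: -1, s: -2
SI base units of pressure: kg/(m·s²)

Answer: kg/(m·s²)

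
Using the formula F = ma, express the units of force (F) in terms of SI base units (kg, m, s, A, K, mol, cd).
Units of each symbol in F = ma:
  m (mass): kg
  a (acceleration): m/s²

Multiplying the contributions: [kg] · [m/s²]
Adding exponents of each base unit: kg: 1, m: 1, s: -2
SI base units of force: kg·m/s²

Answer: kg·m/s²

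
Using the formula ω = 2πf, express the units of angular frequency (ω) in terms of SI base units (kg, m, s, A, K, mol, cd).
Units of each symbol in ω = 2πf:
  f (frequency): 1/s
  The factor 2π is dimensionless.

Multiplying the contributions: [1/s]
Adding exponents of each base unit: s: -1
SI base units of angular frequency: 1/s

Answer: 1/s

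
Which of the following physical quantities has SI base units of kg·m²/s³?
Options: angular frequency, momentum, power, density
Checking the SI base units of each option:
  angular frequency (ω = 2πf): 1/s  ✗
  momentum (p = mv): kg·m/s  ✗
  power (P = W/t): kg·m²/s³  ✓ matches
  density (ρ = m/V): kg/m³  ✗

Only power has units kg·m²/s³.

Answer: power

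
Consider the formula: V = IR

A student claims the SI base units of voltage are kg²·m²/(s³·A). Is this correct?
Units of each symbol in V = IR:
  I (current): A
  R (resistance, in ohms): kg·m²/(s³·A²)

Multiplying the contributions: [A] · [kg·m²/(s³·A²)]
Adding exponents of each base unit: kg: 1, m: 2, s: -3, A: -1
SI base units of voltage: kg·m²/(s³·A)

The claimed units kg²·m²/(s³·A) (exponents kg: 2, m: 2, s: -3, A: -1) do not match the derived units kg·m²/(s³·A) (exponents kg: 1, m: 2, s: -3, A: -1), so the claim is incorrect.

Answer: No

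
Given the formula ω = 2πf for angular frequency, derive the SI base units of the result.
Units of each symbol in ω = 2πf:
  f (frequency): 1/s
  The factor 2π is dimensionless.

Multiplying the contributions: [1/s]
Adding exponents of each base unit: s: -1
SI base units of angular frequency: 1/s

Answer: 1/s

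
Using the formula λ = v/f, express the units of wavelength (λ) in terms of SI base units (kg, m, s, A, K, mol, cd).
Units of each symbol in λ = v/f:
  v (wave speed): m/s
  f (frequency): 1/s  → in the denominator, contributes s

Multiplying the contributions: [m/s] · [s]
Adding exponents of each base unit: m: 1
SI base units of wavelength: m

Answer: m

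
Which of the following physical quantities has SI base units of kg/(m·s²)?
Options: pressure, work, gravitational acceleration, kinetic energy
Checking the SI base units of each option:
  pressure (P = F/A): kg/(m·s²)  ✓ matches
  work (W = Fd): kg·m²/s²  ✗
  gravitational acceleration (g = GM/r²): m/s²  ✗
  kinetic energy (E = ½mv²): kg·m²/s²  ✗

Only pressure has units kg/(m·s²).

Answer: pressure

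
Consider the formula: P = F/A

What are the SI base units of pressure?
Units of each symbol in P = F/A:
  F (force): kg·m/s²
  A (area): m²  → in the denominator, contributes 1/m²

Multiplying the contributions: [kg·m/s²] · [1/m²]
Adding exponents of each base unit: kg: 1, m: -1, s: -2
SI base units of pressure: kg/(m·s²)

Answer: kg/(m·s²)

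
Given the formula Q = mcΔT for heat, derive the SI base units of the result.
Units of each symbol in Q = mcΔT:
  m (mass): kg
  c (specific heat capacity, in J/(kg·K)): m²/(s²·K)
  ΔT (temperature change): K

Multiplying the contributions: [kg] · [m²/(s²·K)] · [K]
Adding exponents of each base unit: kg: 1, m: 2, s: -2
SI base units of heat: kg·m²/s²

Answer: kg·m²/s²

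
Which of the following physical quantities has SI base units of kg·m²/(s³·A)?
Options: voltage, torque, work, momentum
Checking the SI base units of each option:
  voltage (V = IR): kg·m²/(s³·A)  ✓ matches
  torque (τ = Fr): kg·m²/s²  ✗
  work (W = Fd): kg·m²/s²  ✗
  momentum (p = mv): kg·m/s  ✗

Only voltage has units kg·m²/(s³·A).

Answer: voltage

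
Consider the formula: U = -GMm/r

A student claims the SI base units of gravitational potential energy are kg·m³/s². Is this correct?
Units of each symbol in U = -GMm/r:
  G (gravitational constant): m³/(kg·s²)
  M (mass): kg
  m (mass): kg
  r (distance): m  → in the denominator, contributes 1/m
  The minus sign does not affect the units.

Multiplying the contributions: [m³/(kg·s²)] · [kg] · [kg] · [1/m]
Adding exponents of each base unit: kg: 1, m: 2, s: -2
SI base units of gravitational potential energy: kg·m²/s²

The claimed units kg·m³/s² (exponents kg: 1, m: 3, s: -2) do not match the derived units kg·m²/s² (exponents kg: 1, m: 2, s: -2), so the claim is incorrect.

Answer: No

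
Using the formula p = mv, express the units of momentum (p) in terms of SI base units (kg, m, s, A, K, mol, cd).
Units of each symbol in p = mv:
  m (mass): kg
  v (velocity): m/s

Multiplying the contributions: [kg] · [m/s]
Adding exponents of each base unit: kg: 1, m: 1, s: -1
SI base units of momentum: kg·m/s

Answer: kg·m/s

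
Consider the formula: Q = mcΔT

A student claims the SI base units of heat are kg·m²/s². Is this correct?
Units of each symbol in Q = mcΔT:
  m (mass): kg
  c (specific heat capacity, in J/(kg·K)): m²/(s²·K)
  ΔT (temperature change): K

Multiplying the contributions: [kg] · [m²/(s²·K)] · [K]
Adding exponents of each base unit: kg: 1, m: 2, s: -2
SI base units of heat: kg·m²/s²

The claimed units kg·m²/s² match the derived units, so the claim is correct.

Answer: Yes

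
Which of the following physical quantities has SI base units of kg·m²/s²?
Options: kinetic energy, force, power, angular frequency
Checking the SI base units of each option:
  kinetic energy (E = ½mv²): kg·m²/s²  ✓ matches
  force (F = ma): kg·m/s²  ✗
  power (P = W/t): kg·m²/s³  ✗
  angular frequency (ω = 2πf): 1/s  ✗

Only kinetic energy has units kg·m²/s².

Answer: kinetic energy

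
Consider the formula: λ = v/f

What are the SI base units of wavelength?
Units of each symbol in λ = v/f:
  v (wave speed): m/s
  f (frequency): 1/s  → in the denominator, contributes s

Multiplying the contributions: [m/s] · [s]
Adding exponents of each base unit: m: 1
SI base units of wavelength: m

Answer: m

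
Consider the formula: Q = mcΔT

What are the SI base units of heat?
Units of each symbol in Q = mcΔT:
  m (mass): kg
  c (specific heat capacity, in J/(kg·K)): m²/(s²·K)
  ΔT (temperature change): K

Multiplying the contributions: [kg] · [m²/(s²·K)] · [K]
Adding exponents of each base unit: kg: 1, m: 2, s: -2
SI base units of heat: kg·m²/s²

Answer: kg·m²/s²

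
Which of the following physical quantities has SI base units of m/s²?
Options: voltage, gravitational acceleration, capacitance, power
Checking the SI base units of each option:
  voltage (V = IR): kg·m²/(s³·A)  ✗
  gravitational acceleration (g = GM/r²): m/s²  ✓ matches
  capacitance (C = Q/V): s⁴·A²/(kg·m²)  ✗
  power (P = W/t): kg·m²/s³  ✗

Only gravitational acceleration has units m/s².

Answer: gravitational acceleration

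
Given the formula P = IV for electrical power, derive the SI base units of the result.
Units of each symbol in P = IV:
  I (current): A
  V (voltage, in volts): kg·m²/(s³·A)

Multiplying the contributions: [A] · [kg·m²/(s³·A)]
Adding exponents of each base unit: kg: 1, m: 2, s: -3
SI base units of electrical power: kg·m²/s³

Answer: kg·m²/s³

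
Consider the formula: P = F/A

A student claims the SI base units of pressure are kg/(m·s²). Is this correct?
Units of each symbol in P = F/A:
  F (force): kg·m/s²
  A (area): m²  → in the denominator, contributes 1/m²

Multiplying the contributions: [kg·m/s²] · [1/m²]
Adding exponents of each base unit: kg: 1, m: -1, s: -2
SI base units of pressure: kg/(m·s²)

The claimed units kg/(m·s²) match the derived units, so the claim is correct.

Answer: Yes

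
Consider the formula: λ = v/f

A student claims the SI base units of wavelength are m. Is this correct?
Units of each symbol in λ = v/f:
  v (wave speed): m/s
  f (frequency): 1/s  → in the denominator, contributes s

Multiplying the contributions: [m/s] · [s]
Adding exponents of each base unit: m: 1
SI base units of wavelength: m

The claimed units m match the derived units, so the claim is correct.

Answer: Yes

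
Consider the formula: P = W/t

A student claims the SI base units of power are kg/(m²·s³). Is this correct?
Units of each symbol in P = W/t:
  W (work): kg·m²/s²
  t (time): s  → in the denominator, contributes 1/s

Multiplying the contributions: [kg·m²/s²] · [1/s]
Adding exponents of each base unit: kg: 1, m: 2, s: -3
SI base units of power: kg·m²/s³

The claimed units kg/(m²·s³) (exponents kg: 1, m: -2, s: -3) do not match the derived units kg·m²/s³ (exponents kg: 1, m: 2, s: -3), so the claim is incorrect.

Answer: No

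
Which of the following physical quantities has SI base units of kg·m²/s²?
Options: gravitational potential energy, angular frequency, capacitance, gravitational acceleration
Checking the SI base units of each option:
  gravitational potential energy (U = -GMm/r): kg·m²/s²  ✓ matches
  angular frequency (ω = 2πf): 1/s  ✗
  capacitance (C = Q/V): s⁴·A²/(kg·m²)  ✗
  gravitational acceleration (g = GM/r²): m/s²  ✗

Only gravitational potential energy has units kg·m²/s².

Answer: gravitational potential energy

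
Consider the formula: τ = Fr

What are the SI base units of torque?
Units of each symbol in τ = Fr:
  F (force): kg·m/s²
  r (lever arm): m

Multiplying the contributions: [kg·m/s²] · [m]
Adding exponents of each base unit: kg: 1, m: 2, s: -2
SI base units of torque: kg·m²/s²

Answer: kg·m²/s²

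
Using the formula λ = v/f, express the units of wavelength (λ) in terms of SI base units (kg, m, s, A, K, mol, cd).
Units of each symbol in λ = v/f:
  v (wave speed): m/s
  f (frequency): 1/s  → in the denominator, contributes s

Multiplying the contributions: [m/s] · [s]
Adding exponents of each base unit: m: 1
SI base units of wavelength: m

Answer: m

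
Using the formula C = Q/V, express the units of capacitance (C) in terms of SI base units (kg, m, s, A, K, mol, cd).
Units of each symbol in C = Q/V:
  Q (charge, in coulombs): s·A
  V (voltage, in volts): kg·m²/(s³·A)  → in the denominator, contributes s³·A/(kg·m²)

Multiplying the contributions: [s·A] · [s³·A/(kg·m²)]
Adding exponents of each base unit: kg: -1, m: -2, s: 4, A: 2
SI base units of capacitance: s⁴·A²/(kg·m²)

Answer: s⁴·A²/(kg·m²)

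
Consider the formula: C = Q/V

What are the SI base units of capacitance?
Units of each symbol in C = Q/V:
  Q (charge, in coulombs): s·A
  V (voltage, in volts): kg·m²/(s³·A)  → in the denominator, contributes s³·A/(kg·m²)

Multiplying the contributions: [s·A] · [s³·A/(kg·m²)]
Adding exponents of each base unit: kg: -1, m: -2, s: 4, A: 2
SI base units of capacitance: s⁴·A²/(kg·m²)

Answer: s⁴·A²/(kg·m²)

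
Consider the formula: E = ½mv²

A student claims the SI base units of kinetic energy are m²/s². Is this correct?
Units of each symbol in E = ½mv²:
  m (mass): kg
  v (speed): m/s  → to the power 2, contributes m²/s²
  The factor ½ is dimensionless.

Multiplying the contributions: [kg] · [m²/s²]
Adding exponents of each base unit: kg: 1, m: 2, s: -2
SI base units of kinetic energy: kg·m²/s²

The claimed units m²/s² (exponents m: 2, s: -2) do not match the derived units kg·m²/s² (exponents kg: 1, m: 2, s: -2), so the claim is incorrect.

Answer: No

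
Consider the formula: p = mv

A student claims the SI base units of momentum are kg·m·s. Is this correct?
Units of each symbol in p = mv:
  m (mass): kg
  v (velocity): m/s

Multiplying the contributions: [kg] · [m/s]
Adding exponents of each base unit: kg: 1, m: 1, s: -1
SI base units of momentum: kg·m/s

The claimed units kg·m·s (exponents kg: 1, m: 1, s: 1) do not match the derived units kg·m/s (exponents kg: 1, m: 1, s: -1), so the claim is incorrect.

Answer: No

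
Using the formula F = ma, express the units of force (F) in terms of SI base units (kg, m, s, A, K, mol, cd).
Units of each symbol in F = ma:
  m (mass): kg
  a (acceleration): m/s²

Multiplying the contributions: [kg] · [m/s²]
Adding exponents of each base unit: kg: 1, m: 1, s: -2
SI base units of force: kg·m/s²

Answer: kg·m/s²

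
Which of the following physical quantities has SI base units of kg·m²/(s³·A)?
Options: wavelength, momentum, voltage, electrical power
Checking the SI base units of each option:
  wavelength (λ = v/f): m  ✗
  momentum (p = mv): kg·m/s  ✗
  voltage (V = IR): kg·m²/(s³·A)  ✓ matches
  electrical power (P = IV): kg·m²/s³  ✗

Only voltage has units kg·m²/(s³·A).

Answer: voltage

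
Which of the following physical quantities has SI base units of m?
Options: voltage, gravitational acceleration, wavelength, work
Checking the SI base units of each option:
  voltage (V = IR): kg·m²/(s³·A)  ✗
  gravitational acceleration (g = GM/r²): m/s²  ✗
  wavelength (λ = v/f): m  ✓ matches
  work (W = Fd): kg·m²/s²  ✗

Only wavelength has units m.

Answer: wavelength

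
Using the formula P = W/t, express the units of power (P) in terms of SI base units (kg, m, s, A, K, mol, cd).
Units of each symbol in P = W/t:
  W (work): kg·m²/s²
  t (time): s  → in the denominator, contributes 1/s

Multiplying the contributions: [kg·m²/s²] · [1/s]
Adding exponents of each base unit: kg: 1, m: 2, s: -3
SI base units of power: kg·m²/s³

Answer: kg·m²/s³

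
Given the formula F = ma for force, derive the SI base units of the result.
Units of each symbol in F = ma:
  m (mass): kg
  a (acceleration): m/s²

Multiplying the contributions: [kg] · [m/s²]
Adding exponents of each base unit: kg: 1, m: 1, s: -2
SI base units of force: kg·m/s²

Answer: kg·m/s²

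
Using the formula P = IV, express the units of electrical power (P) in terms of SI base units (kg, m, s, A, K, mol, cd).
Units of each symbol in P = IV:
  I (current): A
  V (voltage, in volts): kg·m²/(s³·A)

Multiplying the contributions: [A] · [kg·m²/(s³·A)]
Adding exponents of each base unit: kg: 1, m: 2, s: -3
SI base units of electrical power: kg·m²/s³

Answer: kg·m²/s³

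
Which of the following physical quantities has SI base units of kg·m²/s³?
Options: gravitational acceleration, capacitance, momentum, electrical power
Checking the SI base units of each option:
  gravitational acceleration (g = GM/r²): m/s²  ✗
  capacitance (C = Q/V): s⁴·A²/(kg·m²)  ✗
  momentum (p = mv): kg·m/s  ✗
  electrical power (P = IV): kg·m²/s³  ✓ matches

Only electrical power has units kg·m²/s³.

Answer: electrical power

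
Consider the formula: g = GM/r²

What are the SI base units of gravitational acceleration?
Units of each symbol in g = GM/r²:
  G (gravitational constant): m³/(kg·s²)
  M (mass): kg
  r (distance): m  → to the power 2 in the denominator, contributes 1/m²

Multiplying the contributions: [m³/(kg·s²)] · [kg] · [1/m²]
Adding exponents of each base unit: m: 1, s: -2
SI base units of gravitational acceleration: m/s²

Answer: m/s²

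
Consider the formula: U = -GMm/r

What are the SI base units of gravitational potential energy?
Units of each symbol in U = -GMm/r:
  G (gravitational constant): m³/(kg·s²)
  M (mass): kg
  m (mass): kg
  r (distance): m  → in the denominator, contributes 1/m
  The minus sign does not affect the units.

Multiplying the contributions: [m³/(kg·s²)] · [kg] · [kg] · [1/m]
Adding exponents of each base unit: kg: 1, m: 2, s: -2
SI base units of gravitational potential energy: kg·m²/s²

Answer: kg·m²/s²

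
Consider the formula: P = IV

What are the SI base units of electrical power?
Units of each symbol in P = IV:
  I (current): A
  V (voltage, in volts): kg·m²/(s³·A)

Multiplying the contributions: [A] · [kg·m²/(s³·A)]
Adding exponents of each base unit: kg: 1, m: 2, s: -3
SI base units of electrical power: kg·m²/s³

Answer: kg·m²/s³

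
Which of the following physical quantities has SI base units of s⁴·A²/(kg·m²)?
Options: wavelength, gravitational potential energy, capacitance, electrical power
Checking the SI base units of each option:
  wavelength (λ = v/f): m  ✗
  gravitational potential energy (U = -GMm/r): kg·m²/s²  ✗
  capacitance (C = Q/V): s⁴·A²/(kg·m²)  ✓ matches
  electrical power (P = IV): kg·m²/s³  ✗

Only capacitance has units s⁴·A²/(kg·m²).

Answer: capacitance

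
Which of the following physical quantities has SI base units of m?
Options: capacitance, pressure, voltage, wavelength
Checking the SI base units of each option:
  capacitance (C = Q/V): s⁴·A²/(kg·m²)  ✗
  pressure (P = F/A): kg/(m·s²)  ✗
  voltage (V = IR): kg·m²/(s³·A)  ✗
  wavelength (λ = v/f): m  ✓ matches

Only wavelength has units m.

Answer: wavelength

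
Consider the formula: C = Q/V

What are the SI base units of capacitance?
Units of each symbol in C = Q/V:
  Q (charge, in coulombs): s·A
  V (voltage, in volts): kg·m²/(s³·A)  → in the denominator, contributes s³·A/(kg·m²)

Multiplying the contributions: [s·A] · [s³·A/(kg·m²)]
Adding exponents of each base unit: kg: -1, m: -2, s: 4, A: 2
SI base units of capacitance: s⁴·A²/(kg·m²)

Answer: s⁴·A²/(kg·m²)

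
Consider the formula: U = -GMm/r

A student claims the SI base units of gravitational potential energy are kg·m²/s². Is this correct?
Units of each symbol in U = -GMm/r:
  G (gravitational constant): m³/(kg·s²)
  M (mass): kg
  m (mass): kg
  r (distance): m  → in the denominator, contributes 1/m
  The minus sign does not affect the units.

Multiplying the contributions: [m³/(kg·s²)] · [kg] · [kg] · [1/m]
Adding exponents of each base unit: kg: 1, m: 2, s: -2
SI base units of gravitational potential energy: kg·m²/s²

The claimed units kg·m²/s² match the derived units, so the claim is correct.

Answer: Yes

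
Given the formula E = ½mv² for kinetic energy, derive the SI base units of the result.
Units of each symbol in E = ½mv²:
  m (mass): kg
  v (speed): m/s  → to the power 2, contributes m²/s²
  The factor ½ is dimensionless.

Multiplying the contributions: [kg] · [m²/s²]
Adding exponents of each base unit: kg: 1, m: 2, s: -2
SI base units of kinetic energy: kg·m²/s²

Answer: kg·m²/s²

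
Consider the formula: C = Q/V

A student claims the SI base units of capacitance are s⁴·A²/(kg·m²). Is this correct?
Units of each symbol in C = Q/V:
  Q (charge, in coulombs): s·A
  V (voltage, in volts): kg·m²/(s³·A)  → in the denominator, contributes s³·A/(kg·m²)

Multiplying the contributions: [s·A] · [s³·A/(kg·m²)]
Adding exponents of each base unit: kg: -1, m: -2, s: 4, A: 2
SI base units of capacitance: s⁴·A²/(kg·m²)

The claimed units s⁴·A²/(kg·m²) match the derived units, so the claim is correct.

Answer: Yes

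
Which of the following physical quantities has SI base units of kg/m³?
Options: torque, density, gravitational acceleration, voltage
Checking the SI base units of each option:
  torque (τ = Fr): kg·m²/s²  ✗
  density (ρ = m/V): kg/m³  ✓ matches
  gravitational acceleration (g = GM/r²): m/s²  ✗
  voltage (V = IR): kg·m²/(s³·A)  ✗

Only density has units kg/m³.

Answer: density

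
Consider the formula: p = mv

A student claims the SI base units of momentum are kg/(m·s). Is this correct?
Units of each symbol in p = mv:
  m (mass): kg
  v (velocity): m/s

Multiplying the contributions: [kg] · [m/s]
Adding exponents of each base unit: kg: 1, m: 1, s: -1
SI base units of momentum: kg·m/s

The claimed units kg/(m·s) (exponents kg: 1, m: -1, s: -1) do not match the derived units kg·m/s (exponents kg: 1, m: 1, s: -1), so the claim is incorrect.

Answer: No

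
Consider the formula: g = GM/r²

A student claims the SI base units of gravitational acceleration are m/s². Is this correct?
Units of each symbol in g = GM/r²:
  G (gravitational constant): m³/(kg·s²)
  M (mass): kg
  r (distance): m  → to the power 2 in the denominator, contributes 1/m²

Multiplying the contributions: [m³/(kg·s²)] · [kg] · [1/m²]
Adding exponents of each base unit: m: 1, s: -2
SI base units of gravitational acceleration: m/s²

The claimed units m/s² match the derived units, so the claim is correct.

Answer: Yes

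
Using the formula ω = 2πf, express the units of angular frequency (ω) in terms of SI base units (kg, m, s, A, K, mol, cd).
Units of each symbol in ω = 2πf:
  f (frequency): 1/s
  The factor 2π is dimensionless.

Multiplying the contributions: [1/s]
Adding exponents of each base unit: s: -1
SI base units of angular frequency: 1/s

Answer: 1/s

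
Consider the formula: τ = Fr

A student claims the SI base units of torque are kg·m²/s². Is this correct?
Units of each symbol in τ = Fr:
  F (force): kg·m/s²
  r (lever arm): m

Multiplying the contributions: [kg·m/s²] · [m]
Adding exponents of each base unit: kg: 1, m: 2, s: -2
SI base units of torque: kg·m²/s²

The claimed units kg·m²/s² match the derived units, so the claim is correct.

Answer: Yes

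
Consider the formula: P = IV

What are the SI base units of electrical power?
Units of each symbol in P = IV:
  I (current): A
  V (voltage, in volts): kg·m²/(s³·A)

Multiplying the contributions: [A] · [kg·m²/(s³·A)]
Adding exponents of each base unit: kg: 1, m: 2, s: -3
SI base units of electrical power: kg·m²/s³

Answer: kg·m²/s³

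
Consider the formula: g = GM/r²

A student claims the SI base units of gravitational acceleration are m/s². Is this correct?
Units of each symbol in g = GM/r²:
  G (gravitational constant): m³/(kg·s²)
  M (mass): kg
  r (distance): m  → to the power 2 in the denominator, contributes 1/m²

Multiplying the contributions: [m³/(kg·s²)] · [kg] · [1/m²]
Adding exponents of each base unit: m: 1, s: -2
SI base units of gravitational acceleration: m/s²

The claimed units m/s² match the derived units, so the claim is correct.

Answer: Yes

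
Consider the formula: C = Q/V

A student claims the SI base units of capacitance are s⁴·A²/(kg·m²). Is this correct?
Units of each symbol in C = Q/V:
  Q (charge, in coulombs): s·A
  V (voltage, in volts): kg·m²/(s³·A)  → in the denominator, contributes s³·A/(kg·m²)

Multiplying the contributions: [s·A] · [s³·A/(kg·m²)]
Adding exponents of each base unit: kg: -1, m: -2, s: 4, A: 2
SI base units of capacitance: s⁴·A²/(kg·m²)

The claimed units s⁴·A²/(kg·m²) match the derived units, so the claim is correct.

Answer: Yes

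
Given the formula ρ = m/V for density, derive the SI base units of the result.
Units of each symbol in ρ = m/V:
  m (mass): kg
  V (volume): m³  → in the denominator, contributes 1/m³

Multiplying the contributions: [kg] · [1/m³]
Adding exponents of each base unit: kg: 1, m: -3
SI base units of density: kg/m³

Answer: kg/m³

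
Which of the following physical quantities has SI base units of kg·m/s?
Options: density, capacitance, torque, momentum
Checking the SI base units of each option:
  density (ρ = m/V): kg/m³  ✗
  capacitance (C = Q/V): s⁴·A²/(kg·m²)  ✗
  torque (τ = Fr): kg·m²/s²  ✗
  momentum (p = mv): kg·m/s  ✓ matches

Only momentum has units kg·m/s.

Answer: momentum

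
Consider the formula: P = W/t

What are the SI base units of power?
Units of each symbol in P = W/t:
  W (work): kg·m²/s²
  t (time): s  → in the denominator, contributes 1/s

Multiplying the contributions: [kg·m²/s²] · [1/s]
Adding exponents of each base unit: kg: 1, m: 2, s: -3
SI base units of power: kg·m²/s³

Answer: kg·m²/s³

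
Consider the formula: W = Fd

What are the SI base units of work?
Units of each symbol in W = Fd:
  F (force): kg·m/s²
  d (displacement): m

Multiplying the contributions: [kg·m/s²] · [m]
Adding exponents of each base unit: kg: 1, m: 2, s: -2
SI base units of work: kg·m²/s²

Answer: kg·m²/s²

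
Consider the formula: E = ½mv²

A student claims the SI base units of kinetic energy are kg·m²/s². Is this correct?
Units of each symbol in E = ½mv²:
  m (mass): kg
  v (speed): m/s  → to the power 2, contributes m²/s²
  The factor ½ is dimensionless.

Multiplying the contributions: [kg] · [m²/s²]
Adding exponents of each base unit: kg: 1, m: 2, s: -2
SI base units of kinetic energy: kg·m²/s²

The claimed units kg·m²/s² match the derived units, so the claim is correct.

Answer: Yes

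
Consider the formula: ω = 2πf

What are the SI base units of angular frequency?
Units of each symbol in ω = 2πf:
  f (frequency): 1/s
  The factor 2π is dimensionless.

Multiplying the contributions: [1/s]
Adding exponents of each base unit: s: -1
SI base units of angular frequency: 1/s

Answer: 1/s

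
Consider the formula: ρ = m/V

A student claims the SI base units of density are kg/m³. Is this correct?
Units of each symbol in ρ = m/V:
  m (mass): kg
  V (volume): m³  → in the denominator, contributes 1/m³

Multiplying the contributions: [kg] · [1/m³]
Adding exponents of each base unit: kg: 1, m: -3
SI base units of density: kg/m³

The claimed units kg/m³ match the derived units, so the claim is correct.

Answer: Yes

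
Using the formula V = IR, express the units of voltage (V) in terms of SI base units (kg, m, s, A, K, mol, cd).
Units of each symbol in V = IR:
  I (current): A
  R (resistance, in ohms): kg·m²/(s³·A²)

Multiplying the contributions: [A] · [kg·m²/(s³·A²)]
Adding exponents of each base unit: kg: 1, m: 2, s: -3, A: -1
SI base units of voltage: kg·m²/(s³·A)

Answer: kg·m²/(s³·A)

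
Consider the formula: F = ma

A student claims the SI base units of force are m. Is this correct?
Units of each symbol in F = ma:
  m (mass): kg
  a (acceleration): m/s²

Multiplying the contributions: [kg] · [m/s²]
Adding exponents of each base unit: kg: 1, m: 1, s: -2
SI base units of force: kg·m/s²

The claimed units m (exponents m: 1) do not match the derived units kg·m/s² (exponents kg: 1, m: 1, s: -2), so the claim is incorrect.

Answer: No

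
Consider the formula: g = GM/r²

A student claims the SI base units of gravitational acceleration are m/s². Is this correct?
Units of each symbol in g = GM/r²:
  G (gravitational constant): m³/(kg·s²)
  M (mass): kg
  r (distance): m  → to the power 2 in the denominator, contributes 1/m²

Multiplying the contributions: [m³/(kg·s²)] · [kg] · [1/m²]
Adding exponents of each base unit: m: 1, s: -2
SI base units of gravitational acceleration: m/s²

The claimed units m/s² match the derived units, so the claim is correct.

Answer: Yes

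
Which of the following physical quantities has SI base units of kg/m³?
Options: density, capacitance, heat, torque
Checking the SI base units of each option:
  density (ρ = m/V): kg/m³  ✓ matches
  capacitance (C = Q/V): s⁴·A²/(kg·m²)  ✗
  heat (Q = mcΔT): kg·m²/s²  ✗
  torque (τ = Fr): kg·m²/s²  ✗

Only density has units kg/m³.

Answer: density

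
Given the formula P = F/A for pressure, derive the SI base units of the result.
Units of each symbol in P = F/A:
  F (force): kg·m/s²
  A (area): m²  → in the denominator, contributes 1/m²

Multiplying the contributions: [kg·m/s²] · [1/m²]
Adding exponents of each base unit: kg: 1, m: -1, s: -2
SI base units of pressure: kg/(m·s²)

Answer: kg/(m·s²)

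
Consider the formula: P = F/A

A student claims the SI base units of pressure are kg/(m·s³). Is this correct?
Units of each symbol in P = F/A:
  F (force): kg·m/s²
  A (area): m²  → in the denominator, contributes 1/m²

Multiplying the contributions: [kg·m/s²] · [1/m²]
Adding exponents of each base unit: kg: 1, m: -1, s: -2
SI base units of pressure: kg/(m·s²)

The claimed units kg/(m·s³) (exponents kg: 1, m: -1, s: -3) do not match the derived units kg/(m·s²) (exponents kg: 1, m: -1, s: -2), so the claim is incorrect.

Answer: No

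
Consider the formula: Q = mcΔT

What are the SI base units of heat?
Units of each symbol in Q = mcΔT:
  m (mass): kg
  c (specific heat capacity, in J/(kg·K)): m²/(s²·K)
  ΔT (temperature change): K

Multiplying the contributions: [kg] · [m²/(s²·K)] · [K]
Adding exponents of each base unit: kg: 1, m: 2, s: -2
SI base units of heat: kg·m²/s²

Answer: kg·m²/s²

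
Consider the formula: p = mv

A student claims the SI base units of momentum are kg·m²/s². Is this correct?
Units of each symbol in p = mv:
  m (mass): kg
  v (velocity): m/s

Multiplying the contributions: [kg] · [m/s]
Adding exponents of each base unit: kg: 1, m: 1, s: -1
SI base units of momentum: kg·m/s

The claimed units kg·m²/s² (exponents kg: 1, m: 2, s: -2) do not match the derived units kg·m/s (exponents kg: 1, m: 1, s: -1), so the claim is incorrect.

Answer: No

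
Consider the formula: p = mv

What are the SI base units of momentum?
Units of each symbol in p = mv:
  m (mass): kg
  v (velocity): m/s

Multiplying the contributions: [kg] · [m/s]
Adding exponents of each base unit: kg: 1, m: 1, s: -1
SI base units of momentum: kg·m/s

Answer: kg·m/s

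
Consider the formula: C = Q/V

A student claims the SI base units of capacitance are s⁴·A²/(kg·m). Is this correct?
Units of each symbol in C = Q/V:
  Q (charge, in coulombs): s·A
  V (voltage, in volts): kg·m²/(s³·A)  → in the denominator, contributes s³·A/(kg·m²)

Multiplying the contributions: [s·A] · [s³·A/(kg·m²)]
Adding exponents of each base unit: kg: -1, m: -2, s: 4, A: 2
SI base units of capacitance: s⁴·A²/(kg·m²)

The claimed units s⁴·A²/(kg·m) (exponents kg: -1, m: -1, s: 4, A: 2) do not match the derived units s⁴·A²/(kg·m²) (exponents kg: -1, m: -2, s: 4, A: 2), so the claim is incorrect.

Answer: No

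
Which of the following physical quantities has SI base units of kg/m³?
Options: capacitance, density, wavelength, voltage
Checking the SI base units of each option:
  capacitance (C = Q/V): s⁴·A²/(kg·m²)  ✗
  density (ρ = m/V): kg/m³  ✓ matches
  wavelength (λ = v/f): m  ✗
  voltage (V = IR): kg·m²/(s³·A)  ✗

Only density has units kg/m³.

Answer: density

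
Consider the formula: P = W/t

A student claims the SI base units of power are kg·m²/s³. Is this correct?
Units of each symbol in P = W/t:
  W (work): kg·m²/s²
  t (time): s  → in the denominator, contributes 1/s

Multiplying the contributions: [kg·m²/s²] · [1/s]
Adding exponents of each base unit: kg: 1, m: 2, s: -3
SI base units of power: kg·m²/s³

The claimed units kg·m²/s³ match the derived units, so the claim is correct.

Answer: Yes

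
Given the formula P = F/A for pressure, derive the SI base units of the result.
Units of each symbol in P = F/A:
  F (force): kg·m/s²
  A (area): m²  → in the denominator, contributes 1/m²

Multiplying the contributions: [kg·m/s²] · [1/m²]
Adding exponents of each base unit: kg: 1, m: -1, s: -2
SI base units of pressure: kg/(m·s²)

Answer: kg/(m·s²)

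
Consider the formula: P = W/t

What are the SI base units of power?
Units of each symbol in P = W/t:
  W (work): kg·m²/s²
  t (time): s  → in the denominator, contributes 1/s

Multiplying the contributions: [kg·m²/s²] · [1/s]
Adding exponents of each base unit: kg: 1, m: 2, s: -3
SI base units of power: kg·m²/s³

Answer: kg·m²/s³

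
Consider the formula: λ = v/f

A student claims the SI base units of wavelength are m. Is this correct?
Units of each symbol in λ = v/f:
  v (wave speed): m/s
  f (frequency): 1/s  → in the denominator, contributes s

Multiplying the contributions: [m/s] · [s]
Adding exponents of each base unit: m: 1
SI base units of wavelength: m

The claimed units m match the derived units, so the claim is correct.

Answer: Yes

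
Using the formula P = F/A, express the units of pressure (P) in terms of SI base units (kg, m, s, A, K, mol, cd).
Units of each symbol in P = F/A:
  F (force): kg·m/s²
  A (area): m²  → in the denominator, contributes 1/m²

Multiplying the contributions: [kg·m/s²] · [1/m²]
Adding exponents of each base unit: kg: 1, m: -1, s: -2
SI base units of pressure: kg/(m·s²)

Answer: kg/(m·s²)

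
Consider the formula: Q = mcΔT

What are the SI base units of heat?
Units of each symbol in Q = mcΔT:
  m (mass): kg
  c (specific heat capacity, in J/(kg·K)): m²/(s²·K)
  ΔT (temperature change): K

Multiplying the contributions: [kg] · [m²/(s²·K)] · [K]
Adding exponents of each base unit: kg: 1, m: 2, s: -2
SI base units of heat: kg·m²/s²

Answer: kg·m²/s²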